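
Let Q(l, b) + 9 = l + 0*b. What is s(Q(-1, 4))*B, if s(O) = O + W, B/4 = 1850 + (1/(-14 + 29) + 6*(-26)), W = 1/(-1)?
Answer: -1118084/15 ≈ -74539.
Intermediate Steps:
W = -1
Q(l, b) = -9 + l (Q(l, b) = -9 + (l + 0*b) = -9 + (l + 0) = -9 + l)
B = 101644/15 (B = 4*(1850 + (1/(-14 + 29) + 6*(-26))) = 4*(1850 + (1/15 - 156)) = 4*(1850 - 2339/15) = 4*(25411/15) = 101644/15 ≈ 6776.3)
s(O) = -1 + O (s(O) = O - 1 = -1 + O)
s(Q(-1, 4))*B = (-1 + (-9 - 1))*(101644/15) = (-1 - 10)*(101644/15) = -11*101644/15 = -1118084/15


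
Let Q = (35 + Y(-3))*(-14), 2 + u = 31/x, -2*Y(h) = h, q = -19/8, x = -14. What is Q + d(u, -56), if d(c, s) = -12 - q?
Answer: -4165/8 ≈ -520.63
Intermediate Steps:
q = -19/8 (q = -19*1/8 = -19/8 ≈ -2.3750)
Y(h) = -h/2
u = -59/14 (u = -2 + 31/(-14) = -2 + 31*(-1/14) = -2 - 31/14 = -59/14 ≈ -4.2143)
d(c, s) = -77/8 (d(c, s) = -12 - 1*(-19/8) = -12 + 19/8 = -77/8)
Q = -511 (Q = (35 - 1/2*(-3))*(-14) = (35 + 3/2)*(-14) = (73/2)*(-14) = -511)
Q + d(u, -56) = -511 - 77/8 = -4165/8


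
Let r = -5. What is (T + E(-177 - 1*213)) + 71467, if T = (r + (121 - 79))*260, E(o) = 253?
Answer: 81340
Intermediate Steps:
T = 9620 (T = (-5 + (121 - 79))*260 = (-5 + 42)*260 = 37*260 = 9620)
(T + E(-177 - 1*213)) + 71467 = (9620 + 253) + 71467 = 9873 + 71467 = 81340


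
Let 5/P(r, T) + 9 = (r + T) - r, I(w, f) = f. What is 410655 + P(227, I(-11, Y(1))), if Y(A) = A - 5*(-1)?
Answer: 1231960/3 ≈ 4.1065e+5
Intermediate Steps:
Y(A) = 5 + A (Y(A) = A + 5 = 5 + A)
P(r, T) = 5/(-9 + T) (P(r, T) = 5/(-9 + ((r + T) - r)) = 5/(-9 + ((T + r) - r)) = 5/(-9 + T))
410655 + P(227, I(-11, Y(1))) = 410655 + 5/(-9 + (5 + 1)) = 410655 + 5/(-9 + 6) = 410655 + 5/(-3) = 410655 + 5*(-1/3) = 410655 - 5/3 = 1231960/3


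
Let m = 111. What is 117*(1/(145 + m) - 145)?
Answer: -4342923/256 ≈ -16965.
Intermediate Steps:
117*(1/(145 + m) - 145) = 117*(1/(145 + 111) - 145) = 117*(1/256 - 145) = 117*(-37119/256) = -4342923/256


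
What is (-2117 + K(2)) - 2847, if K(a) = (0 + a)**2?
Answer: -4960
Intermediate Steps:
K(a) = a**2
(-2117 + K(2)) - 2847 = (-2117 + 2**2) - 2847 = (-2117 + 4) - 2847 = -2113 - 2847 = -4960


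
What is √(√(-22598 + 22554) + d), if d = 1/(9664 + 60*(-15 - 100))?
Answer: √(691 + 3819848*I*√11)/1382 ≈ 1.8212 + 1.8211*I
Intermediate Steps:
d = 1/2764 (d = 1/(9664 + 60*(-115)) = 1/(9664 - 6900) = 1/2764 ≈ 0.00036179)
√(√(-22598 + 22554) + d) = √(√(-22598 + 22554) + 1/2764) = √(√(-44) + 1/2764) = √(2*I*√11 + 1/2764) = √(1/2764 + 2*I*√11)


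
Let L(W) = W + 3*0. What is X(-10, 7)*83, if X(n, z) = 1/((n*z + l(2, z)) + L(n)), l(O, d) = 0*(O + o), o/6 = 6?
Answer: -83/80 ≈ -1.0375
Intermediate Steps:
o = 36 (o = 6*6 = 36)
l(O, d) = 0 (l(O, d) = 0*(O + 36) = 0*(36 + O) = 0)
L(W) = W (L(W) = W + 0 = W)
X(n, z) = 1/(n + n*z) (X(n, z) = 1/((n*z + 0) + n) = 1/(n*z + n) = 1/(n + n*z))
X(-10, 7)*83 = (1/((-10)*(1 + 7)))*83 = -1/10/8*83 = -1/10*1/8*83 = -1/80*83 = -83/80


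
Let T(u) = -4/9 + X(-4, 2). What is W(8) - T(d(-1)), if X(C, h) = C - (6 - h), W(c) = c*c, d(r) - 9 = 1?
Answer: 652/9 ≈ 72.444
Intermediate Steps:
d(r) = 10 (d(r) = 9 + 1 = 10)
W(c) = c²
X(C, h) = -6 + C + h (X(C, h) = C + (-6 + h) = -6 + C + h)
T(u) = -76/9 (T(u) = -4/9 + (-6 - 4 + 2) = -4*⅑ - 8 = -4/9 - 8 = -76/9)
W(8) - T(d(-1)) = 8² - 1*(-76/9) = 64 + 76/9 = 652/9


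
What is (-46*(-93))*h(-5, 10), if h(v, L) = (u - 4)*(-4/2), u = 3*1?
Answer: 8556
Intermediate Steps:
u = 3
h(v, L) = 2 (h(v, L) = (3 - 4)*(-4/2) = -(-4)/2 = -1*(-2) = 2)
(-46*(-93))*h(-5, 10) = -46*(-93)*2 = 4278*2 = 8556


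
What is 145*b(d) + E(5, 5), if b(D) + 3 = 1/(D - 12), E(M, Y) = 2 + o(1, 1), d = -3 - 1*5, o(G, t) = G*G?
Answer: -1757/4 ≈ -439.25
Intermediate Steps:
o(G, t) = G**2
d = -8 (d = -3 - 5 = -8)
E(M, Y) = 3 (E(M, Y) = 2 + 1**2 = 2 + 1 = 3)
b(D) = -3 + 1/(-12 + D) (b(D) = -3 + 1/(D - 12) = -3 + 1/(-12 + D))
145*b(d) + E(5, 5) = 145*((37 - 3*(-8))/(-12 - 8)) + 3 = 145*((37 + 24)/(-20)) + 3 = 145*(-1/20*61) + 3 = 145*(-61/20) + 3 = -1769/4 + 3 = -1757/4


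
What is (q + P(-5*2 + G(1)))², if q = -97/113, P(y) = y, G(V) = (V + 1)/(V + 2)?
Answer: 11937025/114921 ≈ 103.87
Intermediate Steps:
G(V) = (1 + V)/(2 + V)
q = -97/113 (q = -97*1/113 = -97/113 ≈ -0.85841)
(q + P(-5*2 + G(1)))² = (-97/113 + (-5*2 + (1 + 1)/(2 + 1)))² = (-97/113 + (-10 + 2/3))² = (-97/113 + (-10 + (⅓)*2))² = (-97/113 + (-10 + ⅔))² = (-97/113 - 28/3)² = (-3455/339)² = 11937025/114921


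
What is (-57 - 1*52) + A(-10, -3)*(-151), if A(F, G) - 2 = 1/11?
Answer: -4672/11 ≈ -424.73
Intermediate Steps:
A(F, G) = 23/11 (A(F, G) = 2 + 1/11 = 23/11)
(-57 - 1*52) + A(-10, -3)*(-151) = (-57 - 1*52) + (23/11)*(-151) = (-57 - 52) - 3473/11 = -109 - 3473/11 = -4672/11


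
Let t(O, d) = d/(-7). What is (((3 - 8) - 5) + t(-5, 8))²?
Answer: 6084/49 ≈ 124.16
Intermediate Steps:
t(O, d) = -d/7 (t(O, d) = d*(-⅐) = -d/7)
(((3 - 8) - 5) + t(-5, 8))² = (((3 - 8) - 5) - ⅐*8)² = ((-5 - 5) - 8/7)² = (-10 - 8/7)² = (-78/7)² = 6084/49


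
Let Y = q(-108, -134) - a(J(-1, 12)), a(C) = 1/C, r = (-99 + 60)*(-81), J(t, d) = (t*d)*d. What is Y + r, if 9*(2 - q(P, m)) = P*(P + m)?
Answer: 37009/144 ≈ 257.01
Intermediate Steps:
J(t, d) = t*d² (J(t, d) = (d*t)*d = t*d²)
r = 3159 (r = -39*(-81) = 3159)
q(P, m) = 2 - P*(P + m)/9
Y = -417887/144 (Y = (2 - ⅑*(-108)² - ⅑*(-108)*(-134)) - 1/((-1*12²)) = (2 - ⅑*11664 - 1608) - 1/((-1*144)) = (2 - 1296 - 1608) - 1/(-144) = -2902 - 1*(-1/144) = -2902 + 1/144 = -417887/144 ≈ -2902.0)
Y + r = -417887/144 + 3159 = 37009/144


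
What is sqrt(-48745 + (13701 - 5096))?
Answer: 6*I*sqrt(1115) ≈ 200.35*I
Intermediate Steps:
sqrt(-48745 + (13701 - 5096)) = sqrt(-48745 + 8605) = sqrt(-40140) = 6*I*sqrt(1115)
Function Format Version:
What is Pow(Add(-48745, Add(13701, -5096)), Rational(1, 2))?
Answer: Mul(6, I, Pow(1115, Rational(1, 2))) ≈ Mul(200.35, I)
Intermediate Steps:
Pow(Add(-48745, Add(13701, -5096)), Rational(1, 2)) = Pow(Add(-48745, 8605), Rational(1, 2)) = Pow(-40140, Rational(1, 2)) = Mul(6, I, Pow(1115, Rational(1, 2)))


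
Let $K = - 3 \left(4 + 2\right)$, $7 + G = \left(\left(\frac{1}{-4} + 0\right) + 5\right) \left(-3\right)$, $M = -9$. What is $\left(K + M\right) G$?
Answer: $\frac{2295}{4} \approx 573.75$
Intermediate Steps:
$G = - \frac{85}{4}$ ($G = -7 + \left(\left(\frac{1}{-4} + 0\right) + 5\right) \left(-3\right) = -7 + \left(\left(- \frac{1}{4} + 0\right) + 5\right) \left(-3\right) = -7 + \left(- \frac{1}{4} + 5\right) \left(-3\right) = -7 + \frac{19}{4} \left(-3\right) = -7 - \frac{57}{4} = - \frac{85}{4} \approx -21.25$)
$K = -18$ ($K = \left(-3\right) 6 = -18$)
$\left(K + M\right) G = \left(-18 - 9\right) \left(- \frac{85}{4}\right) = \left(-27\right) \left(- \frac{85}{4}\right) = \frac{2295}{4}$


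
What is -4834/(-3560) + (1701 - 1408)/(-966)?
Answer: 906641/859740 ≈ 1.0546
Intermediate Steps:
-4834/(-3560) + (1701 - 1408)/(-966) = -4834*(-1/3560) + 293*(-1/966) = 2417/1780 - 293/966 = 906641/859740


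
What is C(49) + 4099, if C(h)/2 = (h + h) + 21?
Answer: 4337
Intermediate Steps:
C(h) = 42 + 4*h (C(h) = 2*((h + h) + 21) = 2*(2*h + 21) = 2*(21 + 2*h) = 42 + 4*h)
C(49) + 4099 = (42 + 4*49) + 4099 = (42 + 196) + 4099 = 238 + 4099 = 4337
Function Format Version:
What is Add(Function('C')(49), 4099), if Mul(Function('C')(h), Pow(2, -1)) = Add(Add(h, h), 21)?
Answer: 4337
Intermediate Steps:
Function('C')(h) = Add(42, Mul(4, h)) (Function('C')(h) = Mul(2, Add(Add(h, h), 21)) = Mul(2, Add(Mul(2, h), 21)) = Mul(2, Add(21, Mul(2, h))) = Add(42, Mul(4, h)))
Add(Function('C')(49), 4099) = Add(Add(42, Mul(4, 49)), 4099) = Add(Add(42, 196), 4099) = Add(238, 4099) = 4337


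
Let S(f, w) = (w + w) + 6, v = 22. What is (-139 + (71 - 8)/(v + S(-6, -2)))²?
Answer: 1190281/64 ≈ 18598.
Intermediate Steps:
S(f, w) = 6 + 2*w (S(f, w) = 2*w + 6 = 6 + 2*w)
(-139 + (71 - 8)/(v + S(-6, -2)))² = (-139 + (71 - 8)/(22 + (6 + 2*(-2))))² = (-139 + 63/(22 + (6 - 4)))² = (-139 + 63/(22 + 2))² = (-139 + 63/24)² = (-139 + 63*(1/24))² = (-139 + 21/8)² = (-1091/8)² = 1190281/64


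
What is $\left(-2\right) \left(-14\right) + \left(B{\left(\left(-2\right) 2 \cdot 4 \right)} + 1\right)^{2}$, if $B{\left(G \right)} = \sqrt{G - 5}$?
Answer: $8 + 2 i \sqrt{21} \approx 8.0 + 9.1651 i$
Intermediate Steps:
$B{\left(G \right)} = \sqrt{-5 + G}$
$\left(-2\right) \left(-14\right) + \left(B{\left(\left(-2\right) 2 \cdot 4 \right)} + 1\right)^{2} = \left(-2\right) \left(-14\right) + \left(\sqrt{-5 + \left(-2\right) 2 \cdot 4} + 1\right)^{2} = 28 + \left(\sqrt{-5 - 16} + 1\right)^{2} = 28 + \left(\sqrt{-21} + 1\right)^{2} = 28 + \left(i \sqrt{21} + 1\right)^{2} = 28 + \left(1 + i \sqrt{21}\right)^{2}$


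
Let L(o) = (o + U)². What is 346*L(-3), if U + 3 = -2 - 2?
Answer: 34600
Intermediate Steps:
U = -7 (U = -3 + (-2 - 2) = -3 - 4 = -7)
L(o) = (-7 + o)² (L(o) = (o - 7)² = (-7 + o)²)
346*L(-3) = 346*(-7 - 3)² = 346*(-10)² = 346*100 = 34600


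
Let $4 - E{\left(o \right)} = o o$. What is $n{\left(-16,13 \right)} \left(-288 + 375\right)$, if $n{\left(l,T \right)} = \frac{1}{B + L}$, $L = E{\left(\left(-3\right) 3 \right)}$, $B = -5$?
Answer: $- \frac{87}{82} \approx -1.061$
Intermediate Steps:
$E{\left(o \right)} = 4 - o^{2}$ ($E{\left(o \right)} = 4 - o o = 4 - o^{2}$)
$L = -77$ ($L = 4 - \left(\left(-3\right) 3\right)^{2} = 4 - \left(-9\right)^{2} = 4 - 81 = -77$)
$n{\left(l,T \right)} = - \frac{1}{82}$ ($n{\left(l,T \right)} = \frac{1}{-5 - 77} = \frac{1}{-82} = - \frac{1}{82}$)
$n{\left(-16,13 \right)} \left(-288 + 375\right) = - \frac{-288 + 375}{82} = \left(- \frac{1}{82}\right) 87 = - \frac{87}{82}$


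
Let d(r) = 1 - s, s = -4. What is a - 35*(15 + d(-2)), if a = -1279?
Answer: -1979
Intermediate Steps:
d(r) = 5 (d(r) = 1 - 1*(-4) = 1 + 4 = 5)
a - 35*(15 + d(-2)) = -1279 - 35*(15 + 5) = -1279 - 35*20 = -1279 - 1*700 = -1279 - 700 = -1979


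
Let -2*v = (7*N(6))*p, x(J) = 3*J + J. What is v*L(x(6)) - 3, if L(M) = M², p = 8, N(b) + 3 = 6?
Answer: -48387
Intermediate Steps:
N(b) = 3 (N(b) = -3 + 6 = 3)
x(J) = 4*J
v = -84 (v = -7*3*8/2 = -21*8/2 = -½*168 = -84)
v*L(x(6)) - 3 = -84*(4*6)² - 3 = -84*24² - 3 = -84*576 - 3 = -48384 - 3 = -48387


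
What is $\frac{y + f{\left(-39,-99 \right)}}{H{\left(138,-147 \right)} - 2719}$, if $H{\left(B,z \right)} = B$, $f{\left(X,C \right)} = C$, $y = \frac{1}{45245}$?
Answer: $\frac{4479254}{116777345} \approx 0.038357$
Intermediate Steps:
$y = \frac{1}{45245} \approx 2.2102 \cdot 10^{-5}$
$\frac{y + f{\left(-39,-99 \right)}}{H{\left(138,-147 \right)} - 2719} = \frac{\frac{1}{45245} - 99}{138 - 2719} = - \frac{4479254}{45245 \left(-2581\right)} = \left(- \frac{4479254}{45245}\right) \left(- \frac{1}{2581}\right) = \frac{4479254}{116777345}$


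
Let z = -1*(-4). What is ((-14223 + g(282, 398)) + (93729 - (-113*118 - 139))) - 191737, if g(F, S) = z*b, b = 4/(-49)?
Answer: -4839158/49 ≈ -98758.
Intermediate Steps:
b = -4/49 (b = 4*(-1/49) = -4/49 ≈ -0.081633)
z = 4
g(F, S) = -16/49 (g(F, S) = 4*(-4/49) = -16/49)
((-14223 + g(282, 398)) + (93729 - (-113*118 - 139))) - 191737 = ((-14223 - 16/49) + (93729 - (-113*118 - 139))) - 191737 = (-696943/49 + (93729 - (-13334 - 139))) - 191737 = (-696943/49 + (93729 - 1*(-13473))) - 191737 = (-696943/49 + (93729 + 13473)) - 191737 = (-696943/49 + 107202) - 191737 = 4555955/49 - 191737 = -4839158/49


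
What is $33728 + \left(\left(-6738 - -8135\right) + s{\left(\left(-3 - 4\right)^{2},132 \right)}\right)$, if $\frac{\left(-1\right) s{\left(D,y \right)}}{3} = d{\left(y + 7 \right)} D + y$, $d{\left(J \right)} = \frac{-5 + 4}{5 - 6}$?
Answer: $34582$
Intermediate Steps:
$d{\left(J \right)} = 1$ ($d{\left(J \right)} = - \frac{1}{-1} = \left(-1\right) \left(-1\right) = 1$)
$s{\left(D,y \right)} = - 3 D - 3 y$ ($s{\left(D,y \right)} = - 3 \left(1 D + y\right) = - 3 \left(D + y\right) = - 3 D - 3 y$)
$33728 + \left(\left(-6738 - -8135\right) + s{\left(\left(-3 - 4\right)^{2},132 \right)}\right) = 33728 - \left(-1001 + 3 \left(-3 - 4\right)^{2}\right) = 33728 + \left(\left(-6738 + 8135\right) - \left(396 + 3 \left(-7\right)^{2}\right)\right) = 33728 + \left(1397 - 543\right) = 33728 + 854 = 34582$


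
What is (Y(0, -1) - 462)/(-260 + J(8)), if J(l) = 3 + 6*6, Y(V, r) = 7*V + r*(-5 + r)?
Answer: 456/221 ≈ 2.0633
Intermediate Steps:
J(l) = 39 (J(l) = 3 + 36 = 39)
(Y(0, -1) - 462)/(-260 + J(8)) = (((-1)² - 5*(-1) + 7*0) - 462)/(-260 + 39) = ((1 + 5 + 0) - 462)/(-221) = (6 - 462)*(-1/221) = -456*(-1/221) = 456/221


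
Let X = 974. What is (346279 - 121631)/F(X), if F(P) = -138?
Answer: -112324/69 ≈ -1627.9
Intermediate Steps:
(346279 - 121631)/F(X) = (346279 - 121631)/(-138) = 224648*(-1/138) = -112324/69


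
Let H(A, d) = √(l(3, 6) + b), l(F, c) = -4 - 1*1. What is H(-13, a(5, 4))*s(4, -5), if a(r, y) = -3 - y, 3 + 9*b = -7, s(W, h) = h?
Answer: -5*I*√55/3 ≈ -12.36*I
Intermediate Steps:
b = -10/9 (b = -⅓ + (⅑)*(-7) = -⅓ - 7/9 = -10/9 ≈ -1.1111)
l(F, c) = -5 (l(F, c) = -4 - 1 = -5)
H(A, d) = I*√55/3 (H(A, d) = √(-5 - 10/9) = √(-55/9) = I*√55/3)
H(-13, a(5, 4))*s(4, -5) = (I*√55/3)*(-5) = -5*I*√55/3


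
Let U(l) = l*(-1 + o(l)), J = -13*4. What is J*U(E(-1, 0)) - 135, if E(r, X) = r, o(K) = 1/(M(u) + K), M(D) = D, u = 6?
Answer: -883/5 ≈ -176.60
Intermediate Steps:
J = -52
o(K) = 1/(6 + K)
U(l) = l*(-1 + 1/(6 + l))
J*U(E(-1, 0)) - 135 = -(-52)*(-1)*(5 - 1)/(6 - 1) - 135 = -(-52)*(-1)*4/5 - 135 = -52*⅘ - 135 = -208/5 - 135 = -883/5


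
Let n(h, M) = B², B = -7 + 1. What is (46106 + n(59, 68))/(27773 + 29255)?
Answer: 23071/28514 ≈ 0.80911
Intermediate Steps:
B = -6
n(h, M) = 36 (n(h, M) = (-6)² = 36)
(46106 + n(59, 68))/(27773 + 29255) = (46106 + 36)/(27773 + 29255) = 46142/57028 = 46142*(1/57028) = 23071/28514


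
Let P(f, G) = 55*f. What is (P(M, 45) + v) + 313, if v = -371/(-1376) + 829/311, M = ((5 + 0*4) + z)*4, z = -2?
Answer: 417637813/427936 ≈ 975.94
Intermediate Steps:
M = 12 (M = ((5 + 0*4) - 2)*4 = ((5 + 0) - 2)*4 = (5 - 2)*4 = 3*4 = 12)
v = 1256085/427936 (v = -371*(-1/1376) + 829*(1/311) = 371/1376 + 829/311 = 1256085/427936 ≈ 2.9352)
(P(M, 45) + v) + 313 = (55*12 + 1256085/427936) + 313 = (660 + 1256085/427936) + 313 = 283693845/427936 + 313 = 417637813/427936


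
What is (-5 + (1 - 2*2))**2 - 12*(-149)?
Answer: 1852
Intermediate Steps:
(-5 + (1 - 2*2))**2 - 12*(-149) = (-5 + (1 - 4))**2 + 1788 = (-5 - 3)**2 + 1788 = (-8)**2 + 1788 = 64 + 1788 = 1852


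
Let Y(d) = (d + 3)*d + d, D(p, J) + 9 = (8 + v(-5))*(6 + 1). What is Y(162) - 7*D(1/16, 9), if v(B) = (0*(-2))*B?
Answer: 26563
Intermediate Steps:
v(B) = 0 (v(B) = 0*B = 0)
D(p, J) = 47 (D(p, J) = -9 + (8 + 0)*(6 + 1) = -9 + 8*7 = -9 + 56 = 47)
Y(d) = d + d*(3 + d) (Y(d) = (3 + d)*d + d = d*(3 + d) + d = d + d*(3 + d))
Y(162) - 7*D(1/16, 9) = 162*(4 + 162) - 7*47 = 162*166 - 329 = 26892 - 329 = 26563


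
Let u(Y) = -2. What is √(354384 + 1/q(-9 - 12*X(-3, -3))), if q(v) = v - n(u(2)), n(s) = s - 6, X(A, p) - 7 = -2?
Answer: √1318662803/61 ≈ 595.30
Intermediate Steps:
X(A, p) = 5 (X(A, p) = 7 - 2 = 5)
n(s) = -6 + s
q(v) = 8 + v (q(v) = v - (-6 - 2) = v - 1*(-8) = v + 8 = 8 + v)
√(354384 + 1/q(-9 - 12*X(-3, -3))) = √(354384 + 1/(8 + (-9 - 12*5))) = √(354384 + 1/(8 + (-9 - 60))) = √(354384 + 1/(8 - 69)) = √(354384 + 1/(-61)) = √(354384 - 1/61) = √(21617423/61) = √1318662803/61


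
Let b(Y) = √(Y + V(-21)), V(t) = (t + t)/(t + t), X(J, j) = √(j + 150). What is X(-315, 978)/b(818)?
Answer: 2*√25662/273 ≈ 1.1736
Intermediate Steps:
X(J, j) = √(150 + j)
V(t) = 1 (V(t) = (2*t)/((2*t)) = (2*t)*(1/(2*t)) = 1)
b(Y) = √(1 + Y) (b(Y) = √(Y + 1) = √(1 + Y))
X(-315, 978)/b(818) = √(150 + 978)/(√(1 + 818)) = √1128/(√819) = (2*√282)/((3*√91)) = (2*√282)*(√91/273) = 2*√25662/273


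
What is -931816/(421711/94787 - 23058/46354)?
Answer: -949483464314/4026529 ≈ -2.3581e+5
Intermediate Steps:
-931816/(421711/94787 - 23058/46354) = -931816/(421711*(1/94787) - 23058*1/46354) = -931816/(421711/94787 - 1647/3311) = -931816/16106116/4075841 = -931816*4075841/16106116 = -949483464314/4026529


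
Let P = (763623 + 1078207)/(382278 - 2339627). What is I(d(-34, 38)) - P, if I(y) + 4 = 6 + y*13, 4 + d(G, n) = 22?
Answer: 463776194/1957349 ≈ 236.94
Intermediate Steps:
d(G, n) = 18 (d(G, n) = -4 + 22 = 18)
I(y) = 2 + 13*y (I(y) = -4 + (6 + y*13) = -4 + (6 + 13*y) = 2 + 13*y)
P = -1841830/1957349 (P = 1841830/(-1957349) = 1841830*(-1/1957349) = -1841830/1957349 ≈ -0.94098)
I(d(-34, 38)) - P = (2 + 13*18) - 1*(-1841830/1957349) = (2 + 234) + 1841830/1957349 = 236 + 1841830/1957349 = 463776194/1957349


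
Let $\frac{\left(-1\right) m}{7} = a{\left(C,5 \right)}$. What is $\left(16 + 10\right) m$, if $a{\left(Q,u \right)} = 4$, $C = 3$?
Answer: $-728$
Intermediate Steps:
$m = -28$ ($m = \left(-7\right) 4 = -28$)
$\left(16 + 10\right) m = \left(16 + 10\right) \left(-28\right) = 26 \left(-28\right) = -728$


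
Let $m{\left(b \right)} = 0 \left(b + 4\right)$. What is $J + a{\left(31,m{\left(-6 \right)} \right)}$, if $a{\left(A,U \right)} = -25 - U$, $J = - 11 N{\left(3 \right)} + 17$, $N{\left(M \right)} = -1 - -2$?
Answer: $-19$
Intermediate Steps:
$m{\left(b \right)} = 0$ ($m{\left(b \right)} = 0 \left(4 + b\right) = 0$)
$N{\left(M \right)} = 1$ ($N{\left(M \right)} = -1 + 2 = 1$)
$J = 6$ ($J = \left(-11\right) 1 + 17 = -11 + 17 = 6$)
$J + a{\left(31,m{\left(-6 \right)} \right)} = 6 - 25 = -19$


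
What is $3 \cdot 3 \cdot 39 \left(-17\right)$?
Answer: $-5967$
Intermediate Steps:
$3 \cdot 3 \cdot 39 \left(-17\right) = 9 \cdot 39 \left(-17\right) = 351 \left(-17\right) = -5967$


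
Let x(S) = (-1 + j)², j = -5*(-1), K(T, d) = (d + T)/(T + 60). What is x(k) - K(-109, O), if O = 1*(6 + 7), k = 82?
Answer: 688/49 ≈ 14.041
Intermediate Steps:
O = 13 (O = 1*13 = 13)
K(T, d) = (T + d)/(60 + T)
j = 5
x(S) = 16 (x(S) = (-1 + 5)² = 4² = 16)
x(k) - K(-109, O) = 16 - (-109 + 13)/(60 - 109) = 16 - (-96)/(-49) = 16 - (-1)*(-96)/49 = 16 - 1*96/49 = 16 - 96/49 = 688/49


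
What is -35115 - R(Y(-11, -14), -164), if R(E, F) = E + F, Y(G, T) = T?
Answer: -34937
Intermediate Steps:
-35115 - R(Y(-11, -14), -164) = -35115 - (-14 - 164) = -35115 - 1*(-178) = -35115 + 178 = -34937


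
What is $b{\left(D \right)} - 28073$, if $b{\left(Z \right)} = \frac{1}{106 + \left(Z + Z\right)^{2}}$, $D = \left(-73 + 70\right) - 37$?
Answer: $- \frac{182642937}{6506} \approx -28073.0$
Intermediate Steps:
$D = -40$ ($D = -3 - 37 = -40$)
$b{\left(Z \right)} = \frac{1}{106 + 4 Z^{2}}$ ($b{\left(Z \right)} = \frac{1}{106 + \left(2 Z\right)^{2}} = \frac{1}{106 + 4 Z^{2}}$)
$b{\left(D \right)} - 28073 = \frac{1}{2 \left(53 + 2 \left(-40\right)^{2}\right)} - 28073 = \frac{1}{2 \left(53 + 2 \cdot 1600\right)} - 28073 = \frac{1}{2 \left(53 + 3200\right)} - 28073 = \frac{1}{2 \cdot 3253} - 28073 = \frac{1}{2} \cdot \frac{1}{3253} - 28073 = \frac{1}{6506} - 28073 = - \frac{182642937}{6506}$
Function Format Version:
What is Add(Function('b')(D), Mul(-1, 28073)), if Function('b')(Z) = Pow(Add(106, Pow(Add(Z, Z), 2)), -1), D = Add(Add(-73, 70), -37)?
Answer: Rational(-182642937, 6506) ≈ -28073.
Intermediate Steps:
D = -40 (D = Add(-3, -37) = -40)
Function('b')(Z) = Pow(Add(106, Mul(4, Pow(Z, 2))), -1) (Function('b')(Z) = Pow(Add(106, Pow(Mul(2, Z), 2)), -1) = Pow(Add(106, Mul(4, Pow(Z, 2))), -1))
Add(Function('b')(D), Mul(-1, 28073)) = Add(Mul(Rational(1, 2), Pow(Add(53, Mul(2, Pow(-40, 2))), -1)), Mul(-1, 28073)) = Add(Mul(Rational(1, 2), Pow(Add(53, Mul(2, 1600)), -1)), -28073) = Add(Mul(Rational(1, 2), Pow(Add(53, 3200), -1)), -28073) = Add(Mul(Rational(1, 2), Pow(3253, -1)), -28073) = Add(Mul(Rational(1, 2), Rational(1, 3253)), -28073) = Add(Rational(1, 6506), -28073) = Rational(-182642937, 6506)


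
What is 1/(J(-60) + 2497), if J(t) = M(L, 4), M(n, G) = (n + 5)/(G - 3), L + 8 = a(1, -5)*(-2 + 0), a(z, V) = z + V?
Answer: 1/2502 ≈ 0.00039968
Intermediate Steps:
a(z, V) = V + z
L = 0 (L = -8 + (-5 + 1)*(-2 + 0) = -8 - 4*(-2) = -8 + 8 = 0)
M(n, G) = (5 + n)/(-3 + G)
J(t) = 5 (J(t) = (5 + 0)/(-3 + 4) = 5/1 = 1*5 = 5)
1/(J(-60) + 2497) = 1/(5 + 2497) = 1/2502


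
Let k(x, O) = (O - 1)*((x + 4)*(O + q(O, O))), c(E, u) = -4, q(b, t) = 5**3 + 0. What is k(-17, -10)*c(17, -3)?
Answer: -65780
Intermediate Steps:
q(b, t) = 125 (q(b, t) = 125 + 0 = 125)
k(x, O) = (-1 + O)*(4 + x)*(125 + O) (k(x, O) = (O - 1)*((x + 4)*(O + 125)) = (-1 + O)*((4 + x)*(125 + O)) = (-1 + O)*(4 + x)*(125 + O))
k(-17, -10)*c(17, -3) = (-500 - 125*(-17) + 4*(-10)**2 + 496*(-10) - 17*(-10)**2 + 124*(-10)*(-17))*(-4) = (-500 + 2125 + 4*100 - 4960 - 17*100 + 21080)*(-4) = (-500 + 2125 + 400 - 4960 - 1700 + 21080)*(-4) = 16445*(-4) = -65780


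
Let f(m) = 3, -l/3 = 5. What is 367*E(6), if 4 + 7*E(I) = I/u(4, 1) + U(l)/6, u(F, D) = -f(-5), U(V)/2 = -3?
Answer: -367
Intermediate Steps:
l = -15 (l = -3*5 = -15)
U(V) = -6 (U(V) = 2*(-3) = -6)
u(F, D) = -3 (u(F, D) = -1*3 = -3)
E(I) = -5/7 - I/21 (E(I) = -4/7 + (I/(-3) - 6/6)/7 = -4/7 + (I*(-⅓) - 6*⅙)/7 = -4/7 + (-I/3 - 1)/7 = -4/7 + (-1 - I/3)/7 = -4/7 + (-⅐ - I/21) = -5/7 - I/21)
367*E(6) = 367*(-5/7 - 1/21*6) = 367*(-5/7 - 2/7) = 367*(-1) = -367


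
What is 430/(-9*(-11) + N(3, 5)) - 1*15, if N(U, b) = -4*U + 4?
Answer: -935/91 ≈ -10.275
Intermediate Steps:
N(U, b) = 4 - 4*U
430/(-9*(-11) + N(3, 5)) - 1*15 = 430/(-9*(-11) + (4 - 4*3)) - 1*15 = 430/(99 + (4 - 12)) - 15 = 430/(99 - 8) - 15 = 430/91 - 15 = -935/91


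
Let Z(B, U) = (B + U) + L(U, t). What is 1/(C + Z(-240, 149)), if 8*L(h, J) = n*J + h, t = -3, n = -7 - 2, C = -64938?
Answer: -1/65007 ≈ -1.5383e-5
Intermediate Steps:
n = -9
L(h, J) = -9*J/8 + h/8 (L(h, J) = (-9*J + h)/8 = (h - 9*J)/8 = -9*J/8 + h/8)
Z(B, U) = 27/8 + B + 9*U/8 (Z(B, U) = (B + U) + (-9/8*(-3) + U/8) = (B + U) + (27/8 + U/8) = 27/8 + B + 9*U/8)
1/(C + Z(-240, 149)) = 1/(-64938 + (27/8 - 240 + (9/8)*149)) = 1/(-64938 + (27/8 - 240 + 1341/8)) = 1/(-64938 - 69) = 1/(-65007) = -1/65007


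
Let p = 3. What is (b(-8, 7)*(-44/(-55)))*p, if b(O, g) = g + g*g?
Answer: 672/5 ≈ 134.40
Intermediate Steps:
b(O, g) = g + g**2
(b(-8, 7)*(-44/(-55)))*p = ((7*(1 + 7))*(-44/(-55)))*3 = ((7*8)*(-44*(-1/55)))*3 = (56*(4/5))*3 = (224/5)*3 = 672/5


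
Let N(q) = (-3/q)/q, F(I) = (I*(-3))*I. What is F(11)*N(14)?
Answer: 1089/196 ≈ 5.5561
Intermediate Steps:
F(I) = -3*I² (F(I) = (-3*I)*I = -3*I²)
N(q) = -3/q²
F(11)*N(14) = (-3*11²)*(-3/14²) = (-3*121)*(-3*1/196) = -363*(-3/196) = 1089/196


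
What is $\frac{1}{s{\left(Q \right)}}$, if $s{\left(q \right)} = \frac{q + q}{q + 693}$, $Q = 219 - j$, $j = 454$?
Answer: $- \frac{229}{235} \approx -0.97447$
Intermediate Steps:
$Q = -235$ ($Q = 219 - 454 = -235$)
$s{\left(q \right)} = \frac{2 q}{693 + q}$
$\frac{1}{s{\left(Q \right)}} = \frac{1}{2 \left(-235\right) \frac{1}{693 - 235}} = \frac{1}{2 \left(-235\right) \frac{1}{458}} = \frac{1}{- \frac{235}{229}} = - \frac{229}{235}$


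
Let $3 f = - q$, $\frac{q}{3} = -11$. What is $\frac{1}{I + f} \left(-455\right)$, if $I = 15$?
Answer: $- \frac{35}{2} \approx -17.5$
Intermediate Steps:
$q = -33$ ($q = 3 \left(-11\right) = -33$)
$f = 11$ ($f = \frac{\left(-1\right) \left(-33\right)}{3} = \frac{1}{3} \cdot 33 = 11$)
$\frac{1}{I + f} \left(-455\right) = \frac{1}{15 + 11} \left(-455\right) = \frac{1}{26} \left(-455\right) = - \frac{35}{2}$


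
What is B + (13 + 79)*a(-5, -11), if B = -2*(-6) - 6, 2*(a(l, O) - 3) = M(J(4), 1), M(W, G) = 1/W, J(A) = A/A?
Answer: 328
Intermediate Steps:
J(A) = 1
a(l, O) = 7/2 (a(l, O) = 3 + (½)/1 = 3 + (½)*1 = 3 + ½ = 7/2)
B = 6 (B = 12 - 6 = 6)
B + (13 + 79)*a(-5, -11) = 6 + (13 + 79)*(7/2) = 6 + 92*(7/2) = 6 + 322 = 328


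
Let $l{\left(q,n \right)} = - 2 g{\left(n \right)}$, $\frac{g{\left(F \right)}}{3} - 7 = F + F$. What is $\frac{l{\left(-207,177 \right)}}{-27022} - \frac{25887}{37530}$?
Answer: $- \frac{103038089}{169022610} \approx -0.60961$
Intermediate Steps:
$g{\left(F \right)} = 21 + 6 F$ ($g{\left(F \right)} = 21 + 3 \left(F + F\right) = 21 + 3 \cdot 2 F = 21 + 6 F$)
$l{\left(q,n \right)} = -42 - 12 n$ ($l{\left(q,n \right)} = - 2 \left(21 + 6 n\right) = -42 - 12 n$)
$\frac{l{\left(-207,177 \right)}}{-27022} - \frac{25887}{37530} = \frac{-42 - 2124}{-27022} - \frac{25887}{37530} = \left(-42 - 2124\right) \left(- \frac{1}{27022}\right) - \frac{8629}{12510} = \left(-2166\right) \left(- \frac{1}{27022}\right) - \frac{8629}{12510} = \frac{1083}{13511} - \frac{8629}{12510} = - \frac{103038089}{169022610}$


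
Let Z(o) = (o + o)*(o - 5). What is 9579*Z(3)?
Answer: -114948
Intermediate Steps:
Z(o) = 2*o*(-5 + o) (Z(o) = (2*o)*(-5 + o) = 2*o*(-5 + o))
9579*Z(3) = 9579*(2*3*(-5 + 3)) = 9579*(2*3*(-2)) = 9579*(-12) = -114948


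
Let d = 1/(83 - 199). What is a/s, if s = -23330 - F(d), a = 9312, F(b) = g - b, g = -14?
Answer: -1080192/2704657 ≈ -0.39938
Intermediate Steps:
d = -1/116 (d = 1/(-116) = -1/116 ≈ -0.0086207)
F(b) = -14 - b
s = -2704657/116 (s = -23330 - (-14 - 1*(-1/116)) = -23330 - (-14 + 1/116) = -23330 - 1*(-1623/116) = -23330 + 1623/116 = -2704657/116 ≈ -23316.)
a/s = 9312/(-2704657/116) = 9312*(-116/2704657) = -1080192/2704657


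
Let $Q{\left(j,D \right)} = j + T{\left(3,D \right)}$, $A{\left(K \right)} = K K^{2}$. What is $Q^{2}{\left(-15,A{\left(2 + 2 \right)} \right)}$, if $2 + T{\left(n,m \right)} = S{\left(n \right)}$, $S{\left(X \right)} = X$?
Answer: $196$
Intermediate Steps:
$T{\left(n,m \right)} = -2 + n$
$A{\left(K \right)} = K^{3}$
$Q{\left(j,D \right)} = 1 + j$ ($Q{\left(j,D \right)} = j + \left(-2 + 3\right) = j + 1 = 1 + j$)
$Q^{2}{\left(-15,A{\left(2 + 2 \right)} \right)} = \left(1 - 15\right)^{2} = \left(-14\right)^{2} = 196$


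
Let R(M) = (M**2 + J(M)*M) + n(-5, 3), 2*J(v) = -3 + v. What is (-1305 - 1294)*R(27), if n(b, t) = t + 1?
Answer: -2747143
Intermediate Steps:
J(v) = -3/2 + v/2 (J(v) = (-3 + v)/2 = -3/2 + v/2)
n(b, t) = 1 + t
R(M) = 4 + M**2 + M*(-3/2 + M/2) (R(M) = (M**2 + (-3/2 + M/2)*M) + (1 + 3) = (M**2 + M*(-3/2 + M/2)) + 4 = 4 + M**2 + M*(-3/2 + M/2))
(-1305 - 1294)*R(27) = (-1305 - 1294)*(4 - 3/2*27 + (3/2)*27**2) = -2599*(4 - 81/2 + (3/2)*729) = -2599*(4 - 81/2 + 2187/2) = -2599*1057 = -2747143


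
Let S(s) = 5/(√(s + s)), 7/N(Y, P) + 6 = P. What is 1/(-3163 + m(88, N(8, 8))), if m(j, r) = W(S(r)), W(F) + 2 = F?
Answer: -4431/14024110 - √7/14024110 ≈ -0.00031614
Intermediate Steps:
N(Y, P) = 7/(-6 + P)
S(s) = 5*√2/(2*√s) (S(s) = 5/(√(2*s)) = 5/((√2*√s)) = 5*(√2/(2*√s)) = 5*√2/(2*√s))
W(F) = -2 + F
m(j, r) = -2 + 5*√2/(2*√r)
1/(-3163 + m(88, N(8, 8))) = 1/(-3163 + (-2 + 5*√2/(2*√(7/(-6 + 8))))) = 1/(-3163 + (-2 + 5*√2/(2*√(7/2)))) = 1/(-3163 + (-2 + 5*√2*(√14/7)/2)) = 1/(-3163 + (-2 + 5*√7/7)) = 1/(-3165 + 5*√7/7)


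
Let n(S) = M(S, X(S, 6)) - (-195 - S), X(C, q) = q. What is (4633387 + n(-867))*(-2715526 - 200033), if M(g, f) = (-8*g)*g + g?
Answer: 4028322910176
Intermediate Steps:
M(g, f) = g - 8*g**2 (M(g, f) = -8*g**2 + g = g - 8*g**2)
n(S) = 195 + S + S*(1 - 8*S) (n(S) = S*(1 - 8*S) - (-195 - S) = S*(1 - 8*S) + (195 + S) = 195 + S + S*(1 - 8*S))
(4633387 + n(-867))*(-2715526 - 200033) = (4633387 + (195 - 867 - 1*(-867)*(-1 + 8*(-867))))*(-2715526 - 200033) = (4633387 + (195 - 867 - 1*(-867)*(-1 - 6936)))*(-2915559) = (4633387 + (195 - 867 - 1*(-867)*(-6937)))*(-2915559) = (4633387 + (195 - 867 - 6014379))*(-2915559) = (4633387 - 6015051)*(-2915559) = -1381664*(-2915559) = 4028322910176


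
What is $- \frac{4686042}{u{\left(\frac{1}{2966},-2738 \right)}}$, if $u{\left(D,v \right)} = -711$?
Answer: $\frac{1562014}{237} \approx 6590.8$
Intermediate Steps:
$- \frac{4686042}{u{\left(\frac{1}{2966},-2738 \right)}} = - \frac{4686042}{-711} = \left(-4686042\right) \left(- \frac{1}{711}\right) = \frac{1562014}{237}$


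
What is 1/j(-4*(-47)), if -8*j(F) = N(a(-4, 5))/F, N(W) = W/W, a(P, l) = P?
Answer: -1504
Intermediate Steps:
N(W) = 1
j(F) = -1/(8*F)
1/j(-4*(-47)) = 1/(-1/(8*((-4*(-47))))) = 1/(-⅛/188) = 1/(-⅛*1/188) = 1/(-1/1504) = -1504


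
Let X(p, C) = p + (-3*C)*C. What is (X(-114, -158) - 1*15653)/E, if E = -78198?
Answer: 90659/78198 ≈ 1.1594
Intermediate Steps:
X(p, C) = p - 3*C**2
(X(-114, -158) - 1*15653)/E = ((-114 - 3*(-158)**2) - 1*15653)/(-78198) = ((-114 - 3*24964) - 15653)*(-1/78198) = ((-114 - 74892) - 15653)*(-1/78198) = (-75006 - 15653)*(-1/78198) = -90659*(-1/78198) = 90659/78198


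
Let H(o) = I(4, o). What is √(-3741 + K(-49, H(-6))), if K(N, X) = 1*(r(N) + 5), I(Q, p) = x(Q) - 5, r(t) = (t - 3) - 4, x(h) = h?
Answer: 4*I*√237 ≈ 61.579*I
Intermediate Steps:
r(t) = -7 + t (r(t) = (-3 + t) - 4 = -7 + t)
I(Q, p) = -5 + Q (I(Q, p) = Q - 5 = -5 + Q)
H(o) = -1 (H(o) = -5 + 4 = -1)
K(N, X) = -2 + N (K(N, X) = 1*((-7 + N) + 5) = 1*(-2 + N) = -2 + N)
√(-3741 + K(-49, H(-6))) = √(-3741 + (-2 - 49)) = √(-3741 - 51) = √(-3792) = 4*I*√237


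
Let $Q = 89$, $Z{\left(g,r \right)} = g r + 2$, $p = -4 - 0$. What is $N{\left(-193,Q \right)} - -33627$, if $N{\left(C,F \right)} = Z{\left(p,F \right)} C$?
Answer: $101949$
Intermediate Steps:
$p = -4$ ($p = -4 + 0 = -4$)
$Z{\left(g,r \right)} = 2 + g r$
$N{\left(C,F \right)} = C \left(2 - 4 F\right)$ ($N{\left(C,F \right)} = \left(2 - 4 F\right) C = C \left(2 - 4 F\right)$)
$N{\left(-193,Q \right)} - -33627 = 2 \left(-193\right) \left(1 - 178\right) - -33627 = 2 \left(-193\right) \left(1 - 178\right) + 33627 = 2 \left(-193\right) \left(-177\right) + 33627 = 68322 + 33627 = 101949$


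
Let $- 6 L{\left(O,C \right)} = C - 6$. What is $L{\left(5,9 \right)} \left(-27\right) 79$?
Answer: $\frac{2133}{2} \approx 1066.5$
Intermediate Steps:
$L{\left(O,C \right)} = 1 - \frac{C}{6}$ ($L{\left(O,C \right)} = - \frac{C - 6}{6} = - \frac{-6 + C}{6} = 1 - \frac{C}{6}$)
$L{\left(5,9 \right)} \left(-27\right) 79 = \left(1 - \frac{3}{2}\right) \left(-27\right) 79 = \left(- \frac{1}{2}\right) \left(-27\right) 79 = \frac{27}{2} \cdot 79 = \frac{2133}{2}$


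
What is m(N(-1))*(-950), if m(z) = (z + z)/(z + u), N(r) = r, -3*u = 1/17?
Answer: -24225/13 ≈ -1863.5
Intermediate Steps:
u = -1/51 (u = -⅓/17 = -⅓*1/17 = -1/51 ≈ -0.019608)
m(z) = 2*z/(-1/51 + z) (m(z) = (z + z)/(z - 1/51) = (2*z)/(-1/51 + z) = 2*z/(-1/51 + z))
m(N(-1))*(-950) = (102*(-1)/(-1 + 51*(-1)))*(-950) = (102*(-1)/(-1 - 51))*(-950) = (102*(-1)/(-52))*(-950) = (102*(-1)*(-1/52))*(-950) = (51/26)*(-950) = -24225/13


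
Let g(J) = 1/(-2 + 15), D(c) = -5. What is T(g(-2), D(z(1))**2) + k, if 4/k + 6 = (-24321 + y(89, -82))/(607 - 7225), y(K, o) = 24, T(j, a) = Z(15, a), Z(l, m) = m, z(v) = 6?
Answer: 119601/5137 ≈ 23.282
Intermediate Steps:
g(J) = 1/13
T(j, a) = a
k = -8824/5137 (k = 4/(-6 + (-24321 + 24)/(607 - 7225)) = 4/(-6 - 24297/(-6618)) = 4/(-6 - 24297*(-1/6618)) = 4/(-6 + 8099/2206) = 4/(-5137/2206) = 4*(-2206/5137) = -8824/5137 ≈ -1.7177)
T(g(-2), D(z(1))**2) + k = (-5)**2 - 8824/5137 = 25 - 8824/5137 = 119601/5137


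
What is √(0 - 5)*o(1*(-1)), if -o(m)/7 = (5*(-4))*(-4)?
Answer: -560*I*√5 ≈ -1252.2*I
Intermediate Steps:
o(m) = -560 (o(m) = -7*5*(-4)*(-4) = -(-140)*(-4) = -7*80 = -560)
√(0 - 5)*o(1*(-1)) = √(0 - 5)*(-560) = √(-5)*(-560) = (I*√5)*(-560) = -560*I*√5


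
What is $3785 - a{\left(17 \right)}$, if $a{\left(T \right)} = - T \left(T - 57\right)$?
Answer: $3105$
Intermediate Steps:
$a{\left(T \right)} = - T \left(-57 + T\right)$
$3785 - a{\left(17 \right)} = 3785 - 17 \left(57 - 17\right) = 3785 - 17 \cdot 40 = 3785 - 680 = 3105$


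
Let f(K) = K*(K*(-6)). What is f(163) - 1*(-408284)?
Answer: 248870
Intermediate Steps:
f(K) = -6*K² (f(K) = K*(-6*K) = -6*K²)
f(163) - 1*(-408284) = -6*163² - 1*(-408284) = -6*26569 + 408284 = -159414 + 408284 = 248870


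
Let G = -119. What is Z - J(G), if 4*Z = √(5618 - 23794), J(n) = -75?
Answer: 75 + 4*I*√71 ≈ 75.0 + 33.705*I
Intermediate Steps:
Z = 4*I*√71 (Z = √(5618 - 23794)/4 = √(-18176)/4 = (16*I*√71)/4 = 4*I*√71 ≈ 33.705*I)
Z - J(G) = 4*I*√71 - 1*(-75) = 4*I*√71 + 75 = 75 + 4*I*√71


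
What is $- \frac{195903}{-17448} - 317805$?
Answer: $- \frac{1848288579}{5816} \approx -3.1779 \cdot 10^{5}$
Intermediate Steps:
$- \frac{195903}{-17448} - 317805 = \left(-195903\right) \left(- \frac{1}{17448}\right) - 317805 = \frac{65301}{5816} - 317805 = - \frac{1848288579}{5816}$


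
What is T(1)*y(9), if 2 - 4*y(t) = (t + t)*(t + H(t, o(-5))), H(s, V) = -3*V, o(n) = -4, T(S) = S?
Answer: -94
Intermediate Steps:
y(t) = ½ - t*(12 + t)/2 (y(t) = ½ - (t + t)*(t - 3*(-4))/4 = ½ - 2*t*(t + 12)/4 = ½ - 2*t*(12 + t)/4 = ½ - t*(12 + t)/2)
T(1)*y(9) = 1*(½ - 6*9 - ½*9²) = 1*(½ - 54 - ½*81) = 1*(½ - 54 - 81/2) = 1*(-94) = -94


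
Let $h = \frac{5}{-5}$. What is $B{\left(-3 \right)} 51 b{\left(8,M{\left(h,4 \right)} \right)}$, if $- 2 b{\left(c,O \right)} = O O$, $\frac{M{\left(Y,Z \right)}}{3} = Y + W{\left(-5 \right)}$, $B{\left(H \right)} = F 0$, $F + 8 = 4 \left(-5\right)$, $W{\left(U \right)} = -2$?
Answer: $0$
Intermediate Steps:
$F = -28$ ($F = -8 + 4 \left(-5\right) = -8 - 20 = -28$)
$h = -1$ ($h = 5 \left(- \frac{1}{5}\right) = -1$)
$B{\left(H \right)} = 0$ ($B{\left(H \right)} = \left(-28\right) 0 = 0$)
$M{\left(Y,Z \right)} = -6 + 3 Y$ ($M{\left(Y,Z \right)} = 3 \left(Y - 2\right) = 3 \left(-2 + Y\right) = -6 + 3 Y$)
$b{\left(c,O \right)} = - \frac{O^{2}}{2}$ ($b{\left(c,O \right)} = - \frac{O O}{2} = - \frac{O^{2}}{2}$)
$B{\left(-3 \right)} 51 b{\left(8,M{\left(h,4 \right)} \right)} = 0 \cdot 51 \left(- \frac{\left(-6 + 3 \left(-1\right)\right)^{2}}{2}\right) = 0 \left(- \frac{\left(-6 - 3\right)^{2}}{2}\right) = 0 \left(- \frac{\left(-9\right)^{2}}{2}\right) = 0 \left(\left(- \frac{1}{2}\right) 81\right) = 0 \left(- \frac{81}{2}\right) = 0$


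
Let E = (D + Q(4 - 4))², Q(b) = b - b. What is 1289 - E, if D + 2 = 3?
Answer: 1288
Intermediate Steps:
D = 1 (D = -2 + 3 = 1)
Q(b) = 0
E = 1 (E = (1 + 0)² = 1² = 1)
1289 - E = 1289 - 1*1 = 1289 - 1 = 1288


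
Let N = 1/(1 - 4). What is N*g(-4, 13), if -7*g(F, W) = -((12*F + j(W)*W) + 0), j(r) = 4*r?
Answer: -628/21 ≈ -29.905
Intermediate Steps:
N = -⅓ (N = 1/(-3) = -⅓ ≈ -0.33333)
g(F, W) = 4*W²/7 + 12*F/7 (g(F, W) = -(-1)*((12*F + (4*W)*W) + 0)/7 = -(-1)*((12*F + 4*W²) + 0)/7 = -(-1)*((4*W² + 12*F) + 0)/7 = -(-1)*(4*W² + 12*F)/7 = -(-12*F - 4*W²)/7 = 4*W²/7 + 12*F/7)
N*g(-4, 13) = -((4/7)*13² + (12/7)*(-4))/3 = -((4/7)*169 - 48/7)/3 = -(676/7 - 48/7)/3 = -⅓*628/7 = -628/21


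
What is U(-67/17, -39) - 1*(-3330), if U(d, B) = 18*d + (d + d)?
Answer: 55270/17 ≈ 3251.2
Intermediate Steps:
U(d, B) = 20*d (U(d, B) = 18*d + 2*d = 20*d)
U(-67/17, -39) - 1*(-3330) = 20*(-67/17) - 1*(-3330) = 20*(-67*1/17) + 3330 = 20*(-67/17) + 3330 = -1340/17 + 3330 = 55270/17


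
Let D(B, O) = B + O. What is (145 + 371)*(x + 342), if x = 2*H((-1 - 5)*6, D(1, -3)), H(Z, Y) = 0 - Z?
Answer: 213624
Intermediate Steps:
H(Z, Y) = -Z
x = 72 (x = 2*(-(-1 - 5)*6) = 2*(-(-6)*6) = 2*(-1*(-36)) = 2*36 = 72)
(145 + 371)*(x + 342) = (145 + 371)*(72 + 342) = 516*414 = 213624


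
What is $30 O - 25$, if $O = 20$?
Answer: $575$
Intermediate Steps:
$30 O - 25 = 30 \cdot 20 - 25 = 600 - 25 = 575$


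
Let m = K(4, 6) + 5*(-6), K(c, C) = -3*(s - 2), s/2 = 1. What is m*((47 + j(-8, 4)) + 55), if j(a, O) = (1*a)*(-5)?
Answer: -4260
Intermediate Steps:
s = 2 (s = 2*1 = 2)
j(a, O) = -5*a (j(a, O) = a*(-5) = -5*a)
K(c, C) = 0 (K(c, C) = -3*(2 - 2) = -3*0 = 0)
m = -30 (m = 0 + 5*(-6) = 0 - 30 = -30)
m*((47 + j(-8, 4)) + 55) = -30*((47 - 5*(-8)) + 55) = -30*((47 + 40) + 55) = -30*(87 + 55) = -30*142 = -4260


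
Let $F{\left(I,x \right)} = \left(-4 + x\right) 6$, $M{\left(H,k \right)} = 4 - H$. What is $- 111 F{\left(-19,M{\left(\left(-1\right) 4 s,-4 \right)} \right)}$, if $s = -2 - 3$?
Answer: $13320$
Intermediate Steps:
$s = -5$ ($s = -2 - 3 = -5$)
$F{\left(I,x \right)} = -24 + 6 x$
$- 111 F{\left(-19,M{\left(\left(-1\right) 4 s,-4 \right)} \right)} = - 111 \left(-24 + 6 \left(4 - \left(-1\right) 4 \left(-5\right)\right)\right) = - 111 \left(-24 + 6 \left(4 - \left(-4\right) \left(-5\right)\right)\right) = - 111 \left(-24 + 6 \left(4 - 20\right)\right) = - 111 \left(-24 + 6 \left(-16\right)\right) = - 111 \left(-24 - 96\right) = \left(-111\right) \left(-120\right) = 13320$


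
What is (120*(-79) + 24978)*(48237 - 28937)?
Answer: 299111400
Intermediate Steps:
(120*(-79) + 24978)*(48237 - 28937) = (-9480 + 24978)*19300 = 15498*19300 = 299111400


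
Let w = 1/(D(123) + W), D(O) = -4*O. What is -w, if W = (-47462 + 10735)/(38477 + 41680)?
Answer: 80157/39473971 ≈ 0.0020306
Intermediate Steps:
W = -36727/80157 ≈ -0.45819
w = -80157/39473971 (w = 1/(-4*123 - 36727/80157) = 1/(-492 - 36727/80157) = 1/(-39473971/80157) = -80157/39473971 ≈ -0.0020306)
-w = -1*(-80157/39473971) = 80157/39473971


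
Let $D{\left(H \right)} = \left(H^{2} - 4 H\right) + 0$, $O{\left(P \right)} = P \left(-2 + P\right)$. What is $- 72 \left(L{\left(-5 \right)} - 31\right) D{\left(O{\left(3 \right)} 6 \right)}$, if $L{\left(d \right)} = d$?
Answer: $653184$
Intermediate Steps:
$D{\left(H \right)} = H^{2} - 4 H$
$- 72 \left(L{\left(-5 \right)} - 31\right) D{\left(O{\left(3 \right)} 6 \right)} = - 72 \left(-5 - 31\right) 3 \left(-2 + 3\right) 6 \left(-4 + 3 \left(-2 + 3\right) 6\right) = - 72 \left(-5 - 31\right) 3 \cdot 1 \cdot 6 \left(-4 + 3 \cdot 1 \cdot 6\right) = \left(-72\right) \left(-36\right) 3 \cdot 6 \left(-4 + 3 \cdot 6\right) = 2592 \cdot 18 \left(-4 + 18\right) = 2592 \cdot 18 \cdot 14 = 2592 \cdot 252 = 653184$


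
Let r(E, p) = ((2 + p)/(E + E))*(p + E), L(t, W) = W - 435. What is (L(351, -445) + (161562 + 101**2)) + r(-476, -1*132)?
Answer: 20325197/119 ≈ 1.7080e+5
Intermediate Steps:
L(t, W) = -435 + W
r(E, p) = (2 + p)*(E + p)/(2*E) (r(E, p) = ((2 + p)/((2*E)))*(E + p) = ((2 + p)*(1/(2*E)))*(E + p) = ((2 + p)/(2*E))*(E + p) = (2 + p)*(E + p)/(2*E))
(L(351, -445) + (161562 + 101**2)) + r(-476, -1*132) = ((-435 - 445) + (161562 + 101**2)) + (1/2)*((-1*132)**2 + 2*(-1*132) - 476*(2 - 1*132))/(-476) = (-880 + (161562 + 10201)) + (1/2)*(-1/476)*((-132)**2 + 2*(-132) - 476*(2 - 132)) = (-880 + 171763) + (1/2)*(-1/476)*(17424 - 264 - 476*(-130)) = 170883 + (1/2)*(-1/476)*(17424 - 264 + 61880) = 170883 + (1/2)*(-1/476)*79040 = 170883 - 9880/119 = 20325197/119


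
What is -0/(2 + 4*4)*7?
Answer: 0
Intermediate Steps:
-0/(2 + 4*4)*7 = -0/(2 + 16)*7 = -0/18*7 = -4*0*7 = 0*7 = 0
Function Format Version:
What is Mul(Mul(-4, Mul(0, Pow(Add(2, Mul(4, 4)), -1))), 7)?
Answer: 0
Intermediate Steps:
Mul(Mul(-4, Mul(0, Pow(Add(2, Mul(4, 4)), -1))), 7) = Mul(Mul(-4, Mul(0, Pow(Add(2, 16), -1))), 7) = Mul(Mul(-4, Mul(0, Pow(18, -1))), 7) = Mul(Mul(-4, Mul(0, Rational(1, 18))), 7) = Mul(Mul(-4, 0), 7) = Mul(0, 7) = 0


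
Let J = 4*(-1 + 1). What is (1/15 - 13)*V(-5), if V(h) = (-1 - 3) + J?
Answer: 776/15 ≈ 51.733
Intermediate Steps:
J = 0 (J = 4*0 = 0)
V(h) = -4 (V(h) = (-1 - 3) + 0 = -4 + 0 = -4)
(1/15 - 13)*V(-5) = (1/15 - 13)*(-4) = -194/15*(-4) = 776/15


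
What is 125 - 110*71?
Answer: -7685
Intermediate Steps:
125 - 110*71 = 125 - 7810 = -7685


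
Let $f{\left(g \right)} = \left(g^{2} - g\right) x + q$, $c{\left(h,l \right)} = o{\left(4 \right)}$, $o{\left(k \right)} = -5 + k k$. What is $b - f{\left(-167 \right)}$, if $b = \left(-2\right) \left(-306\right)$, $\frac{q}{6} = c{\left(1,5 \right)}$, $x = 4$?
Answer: $-111678$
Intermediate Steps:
$o{\left(k \right)} = -5 + k^{2}$
$c{\left(h,l \right)} = 11$ ($c{\left(h,l \right)} = -5 + 4^{2} = -5 + 16 = 11$)
$q = 66$ ($q = 6 \cdot 11 = 66$)
$b = 612$
$f{\left(g \right)} = 66 - 4 g + 4 g^{2}$ ($f{\left(g \right)} = \left(g^{2} - g\right) 4 + 66 = \left(- 4 g + 4 g^{2}\right) + 66 = 66 - 4 g + 4 g^{2}$)
$b - f{\left(-167 \right)} = 612 - \left(66 - -668 + 4 \left(-167\right)^{2}\right) = 612 - \left(66 + 668 + 4 \cdot 27889\right) = 612 - \left(66 + 668 + 111556\right) = 612 - 112290 = -111678$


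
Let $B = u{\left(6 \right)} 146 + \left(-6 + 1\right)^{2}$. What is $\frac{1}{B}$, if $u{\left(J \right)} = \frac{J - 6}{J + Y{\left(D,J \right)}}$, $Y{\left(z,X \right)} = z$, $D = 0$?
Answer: $\frac{1}{25} \approx 0.04$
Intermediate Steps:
$u{\left(J \right)} = \frac{-6 + J}{J}$ ($u{\left(J \right)} = \frac{J - 6}{J + 0} = \frac{-6 + J}{J}$)
$B = 25$ ($B = \frac{-6 + 6}{6} \cdot 146 + \left(-6 + 1\right)^{2} = \frac{1}{6} \cdot 0 \cdot 146 + \left(-5\right)^{2} = 0 \cdot 146 + 25 = 0 + 25 = 25$)
$\frac{1}{B} = \frac{1}{25}$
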